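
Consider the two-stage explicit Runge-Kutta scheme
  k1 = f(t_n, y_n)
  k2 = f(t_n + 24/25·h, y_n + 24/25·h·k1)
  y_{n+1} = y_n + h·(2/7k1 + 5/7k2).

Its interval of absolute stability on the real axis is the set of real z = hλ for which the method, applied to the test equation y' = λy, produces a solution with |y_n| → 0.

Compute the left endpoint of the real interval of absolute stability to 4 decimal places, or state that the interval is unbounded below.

z* = -1.4583.

With y'=λy (z=hλ):
  k1=λy_n ⇒ h·k1=z·y_n;  k2=λ(1+24/25z)y_n ⇒ h·k2=z(1+24/25z)y_n
  y_{n+1}/y_n = 1 + 2/7z + 5/7z(1+24/25z) = 1 + z + 24/35z²
  Hence R(z) = 1 + z + 24/35z².

Boundary: |R(x)|=1, x<0.
x=-0.96: |R|=0.6720
R=1: x+24/35x²=0 ⇒ x=−35/24=-1.4583; min R=1−1/(4·24/35)=0.6354>−1
Confirm numerically:
  x=-1.422: |R|=0.96457 <1
  x=-1.253: |R|=0.82358 <1
  x=-1.229: |R|=0.80673 <1
  x=-0.776: |R|=0.63692 <1
  x=-2.014: |R|=1.76739 >1
  x=-1.614: |R|=1.17228 >1
  x=-1.511: |R|=1.05457 >1
So |R|<1 on (-1.4583, 0).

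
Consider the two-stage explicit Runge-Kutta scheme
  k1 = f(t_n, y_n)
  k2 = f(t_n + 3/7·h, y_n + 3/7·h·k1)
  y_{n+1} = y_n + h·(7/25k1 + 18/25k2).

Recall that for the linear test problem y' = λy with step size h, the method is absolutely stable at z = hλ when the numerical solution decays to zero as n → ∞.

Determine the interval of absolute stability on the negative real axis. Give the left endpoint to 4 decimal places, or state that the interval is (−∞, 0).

Set f=λy, z=hλ:
  k1=λy_n ⇒ h·k1=z·y_n;  k2=λ(1+3/7z)y_n ⇒ h·k2=z(1+3/7z)y_n
  y_{n+1}/y_n = 1 + 7/25z + 18/25z(1+3/7z) = 1 + z + 54/175z²
  Hence R(z) = 1 + z + 54/175z².

Boundary: |R(x)|=1, x<0.
x=-1.56: |R|=0.1909
R=1: x+54/175x²=0 ⇒ x=−175/54=-3.2407; min R=1−1/(4·54/175)=0.1898>−1
Confirm numerically:
  x=-1.919: |R|=0.21733 <1
  x=-1.907: |R|=0.21517 <1
  x=-1.639: |R|=0.18992 <1
  x=-1.576: |R|=0.19042 <1
  x=-3.786: |R|=1.63700 >1
  x=-3.559: |R|=1.34951 >1
  x=-3.359: |R|=1.12257 >1
Stable set (-3.2407, 0).

z∈(-3.2407,0).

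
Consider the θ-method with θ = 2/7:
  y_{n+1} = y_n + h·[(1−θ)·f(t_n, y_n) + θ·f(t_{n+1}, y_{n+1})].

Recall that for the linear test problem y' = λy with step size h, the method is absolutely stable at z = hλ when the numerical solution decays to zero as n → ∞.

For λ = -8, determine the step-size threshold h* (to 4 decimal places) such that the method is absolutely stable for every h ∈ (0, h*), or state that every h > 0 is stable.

On y'=λy, z=hλ:
  y_{n+1} = y_n + z·[5/7·y_n + 2/7·y_{n+1}] ⇒ (1 − 2/7z)y_{n+1} = (1 + 5/7z)y_n
  R(z) = (1 + 5/7z)/(1 − 2/7z).

Find x<0 with |R(x)|<1.
x=-1.47: |R|=0.0352
R=−1: 1+5/7x = −1+2/7x ⇒ -3/7x=2 ⇒ x=2/(-3/7)=-4.6667
Confirm numerically:
  x=-4.603: |R|=0.98821 <1
  x=-2.901: |R|=0.58624 <1
  x=-2.261: |R|=0.37363 <1
  x=-5.095: |R|=1.07475 >1
  x=-4.983: |R|=1.05594 >1
  x=-4.971: |R|=1.05389 >1
Stable set (-4.6667, 0).

(-4.6667,0); λ=-8 ⇒ h* = (14/3)/8 = 0.5833.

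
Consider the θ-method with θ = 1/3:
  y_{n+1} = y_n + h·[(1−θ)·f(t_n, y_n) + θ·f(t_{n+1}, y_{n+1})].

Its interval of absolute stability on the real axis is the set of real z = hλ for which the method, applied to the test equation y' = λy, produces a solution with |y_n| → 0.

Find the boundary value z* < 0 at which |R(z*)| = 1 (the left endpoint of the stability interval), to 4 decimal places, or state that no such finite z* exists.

z* = -6.0000.

Set f=λy, z=hλ:
  y_{n+1} = y_n + z·[2/3·y_n + 1/3·y_{n+1}] ⇒ (1 − 1/3z)y_{n+1} = (1 + 2/3z)y_n
  ⇒ R(z) = (1 + 2/3z)/(1 − 1/3z).

Boundary: |R(x)|=1, x<0.
x=-0.83: |R|=0.3499
R=−1: 1+2/3x = −1+1/3x ⇒ -1/3x=2 ⇒ x=2/(-1/3)=-6.0000
Confirm numerically:
  x=-4.539: |R|=0.80621 <1
  x=-4.531: |R|=0.80494 <1
  x=-3.417: |R|=0.59748 <1
  x=-6.569: |R|=1.05946 >1
  x=-6.125: |R|=1.01370 >1
Interval (-6.0000, 0).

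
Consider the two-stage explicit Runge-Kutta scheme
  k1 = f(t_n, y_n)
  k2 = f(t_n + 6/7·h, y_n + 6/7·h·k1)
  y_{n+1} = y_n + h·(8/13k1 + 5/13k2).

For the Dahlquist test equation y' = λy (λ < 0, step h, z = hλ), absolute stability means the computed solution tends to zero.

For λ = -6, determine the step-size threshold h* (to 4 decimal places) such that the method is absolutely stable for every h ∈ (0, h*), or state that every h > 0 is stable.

Test eqn y'=λy, z=hλ:
  k1=λy_n ⇒ h·k1=z·y_n;  k2=λ(1+6/7z)y_n ⇒ h·k2=z(1+6/7z)y_n
  y_{n+1}/y_n = 1 + 8/13z + 5/13z(1+6/7z) = 1 + z + 30/91z²
  Hence R(z) = 1 + z + 30/91z².

Solve |R(x)|<1 on ℝ⁻.
x=-0.81: |R|=0.4063
R=1: x+30/91x²=0 ⇒ x=−91/30=-3.0333; min R=1−1/(4·30/91)=0.2417>−1
Confirm numerically:
  x=-2.989: |R|=0.95631 <1
  x=-2.691: |R|=0.69630 <1
  x=-2.085: |R|=0.34815 <1
  x=-3.203: |R|=1.17916 >1
  x=-3.163: |R|=1.13521 >1
  x=-3.063: |R|=1.02996 >1
Stable set (-3.0333, 0).

(-3.0333,0); λ=-6 ⇒ h* = (91/30)/6 = 0.5056.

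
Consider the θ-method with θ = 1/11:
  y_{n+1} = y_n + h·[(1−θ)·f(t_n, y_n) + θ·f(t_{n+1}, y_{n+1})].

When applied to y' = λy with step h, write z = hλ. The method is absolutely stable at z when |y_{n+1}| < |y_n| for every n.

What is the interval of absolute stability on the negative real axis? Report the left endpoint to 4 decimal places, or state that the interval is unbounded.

z∈(-2.4444,0).

On y'=λy, z=hλ:
  y_{n+1} = y_n + z·[10/11·y_n + 1/11·y_{n+1}] ⇒ (1 − 1/11z)y_{n+1} = (1 + 10/11z)y_n
  so R(z) = (1 + 10/11z)/(1 − 1/11z).

Need |R(x)|<1, x<0.
x=-1.03: |R|=0.0582
R=−1: 1+10/11x = −1+1/11x ⇒ -9/11x=2 ⇒ x=2/(-9/11)=-2.4444
Confirm numerically:
  x=-1.866: |R|=0.59537 <1
  x=-1.515: |R|=0.33160 <1
  x=-1.503: |R|=0.32232 <1
  x=-1.341: |R|=0.19528 <1
  x=-3.013: |R|=1.36516 >1
  x=-2.977: |R|=1.34292 >1
Interval (-2.4444, 0).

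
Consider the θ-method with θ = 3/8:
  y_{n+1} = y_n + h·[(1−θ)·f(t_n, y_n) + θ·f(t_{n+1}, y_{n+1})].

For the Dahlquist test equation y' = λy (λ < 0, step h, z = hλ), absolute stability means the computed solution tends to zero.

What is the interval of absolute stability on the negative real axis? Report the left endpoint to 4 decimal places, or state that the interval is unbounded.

z∈(-8.0000,0).

With y'=λy (z=hλ):
  y_{n+1} = y_n + z·[5/8·y_n + 3/8·y_{n+1}] ⇒ (1 − 3/8z)y_{n+1} = (1 + 5/8z)y_n
  so R(z) = (1 + 5/8z)/(1 − 3/8z).

Find x<0 with |R(x)|<1.
x=-0.9: |R|=0.3271
R=−1: 1+5/8x = −1+3/8x ⇒ -1/4x=2 ⇒ x=2/(-1/4)=-8.0000
Confirm numerically:
  x=-7.293: |R|=0.95268 <1
  x=-3.808: |R|=0.56837 <1
  x=-3.795: |R|=0.56616 <1
  x=-8.367: |R|=1.02217 >1
  x=-8.263: |R|=1.01604 >1
Interval (-8.0000, 0).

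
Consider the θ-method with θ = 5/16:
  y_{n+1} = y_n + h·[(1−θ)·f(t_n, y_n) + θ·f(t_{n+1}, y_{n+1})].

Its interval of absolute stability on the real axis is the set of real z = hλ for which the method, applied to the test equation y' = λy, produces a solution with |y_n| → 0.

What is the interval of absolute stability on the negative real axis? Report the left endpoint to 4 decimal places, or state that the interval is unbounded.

z∈(-5.3333,0).

Test eqn y'=λy, z=hλ:
  y_{n+1} = y_n + z·[11/16·y_n + 5/16·y_{n+1}] ⇒ (1 − 5/16z)y_{n+1} = (1 + 11/16z)y_n
  so R(z) = (1 + 11/16z)/(1 − 5/16z).

Find x<0 with |R(x)|<1.
x=-0.89: |R|=0.3037
R=−1: 1+11/16x = −1+5/16x ⇒ -3/8x=2 ⇒ x=2/(-3/8)=-5.3333
Confirm numerically:
  x=-3.310: |R|=0.62704 <1
  x=-3.172: |R|=0.59297 <1
  x=-2.703: |R|=0.46529 <1
  x=-5.746: |R|=1.05535 >1
  x=-5.557: |R|=1.03065 >1
Stable set (-5.3333, 0).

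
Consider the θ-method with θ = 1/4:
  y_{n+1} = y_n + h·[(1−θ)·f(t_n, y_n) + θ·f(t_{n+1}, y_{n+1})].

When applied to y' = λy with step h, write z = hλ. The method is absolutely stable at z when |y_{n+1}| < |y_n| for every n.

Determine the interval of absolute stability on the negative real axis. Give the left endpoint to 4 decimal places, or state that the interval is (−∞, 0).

z∈(-4.0000,0).

With y'=λy (z=hλ):
  y_{n+1} = y_n + z·[3/4·y_n + 1/4·y_{n+1}] ⇒ (1 − 1/4z)y_{n+1} = (1 + 3/4z)y_n
  ⇒ R(z) = (1 + 3/4z)/(1 − 1/4z).

Need |R(x)|<1, x<0.
x=-1.59: |R|=0.1377
R=−1: 1+3/4x = −1+1/4x ⇒ -1/2x=2 ⇒ x=2/(-1/2)=-4.0000
Confirm numerically:
  x=-3.249: |R|=0.79280 <1
  x=-3.013: |R|=0.71852 <1
  x=-2.932: |R|=0.69186 <1
  x=-4.542: |R|=1.12690 >1
  x=-4.360: |R|=1.08612 >1
  x=-4.200: |R|=1.04878 >1
Interval (-4.0000, 0).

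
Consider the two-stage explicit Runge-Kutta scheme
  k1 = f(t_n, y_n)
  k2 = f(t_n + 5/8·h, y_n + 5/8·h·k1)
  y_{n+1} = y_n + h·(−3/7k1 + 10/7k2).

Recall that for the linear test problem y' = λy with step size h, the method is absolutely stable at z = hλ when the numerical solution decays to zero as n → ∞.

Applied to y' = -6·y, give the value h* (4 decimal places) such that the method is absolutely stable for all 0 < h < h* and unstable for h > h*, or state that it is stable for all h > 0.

On y'=λy, z=hλ:
  k1=λy_n ⇒ h·k1=z·y_n;  k2=λ(1+5/8z)y_n ⇒ h·k2=z(1+5/8z)y_n
  y_{n+1}/y_n = 1 − 3/7z + 10/7z(1+5/8z) = 1 + z + 25/28z²
  R(z) = 1 + z + 25/28z².

Need |R(x)|<1, x<0.
x=-0.87: |R|=0.8058
R=1: x+25/28x²=0 ⇒ x=−28/25=-1.1200; min R=1−1/(4·25/28)=0.7200>−1
Confirm numerically:
  x=-0.985: |R|=0.88127 <1
  x=-0.957: |R|=0.86072 <1
  x=-0.769: |R|=0.75900 <1
  x=-0.630: |R|=0.72437 <1
  x=-1.485: |R|=1.48395 >1
  x=-1.405: |R|=1.35752 >1
  x=-1.200: |R|=1.08571 >1
Stable set (-1.1200, 0).

(-1.1200,0); λ=-6 ⇒ h* = (28/25)/6 = 0.1867.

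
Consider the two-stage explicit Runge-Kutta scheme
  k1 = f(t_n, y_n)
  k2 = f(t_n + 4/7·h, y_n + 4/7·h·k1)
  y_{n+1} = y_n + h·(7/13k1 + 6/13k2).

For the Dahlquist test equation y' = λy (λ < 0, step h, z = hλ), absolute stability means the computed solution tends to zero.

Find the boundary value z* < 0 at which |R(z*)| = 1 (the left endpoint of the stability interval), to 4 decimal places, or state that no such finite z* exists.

With y'=λy (z=hλ):
  k1=λy_n ⇒ h·k1=z·y_n;  k2=λ(1+4/7z)y_n ⇒ h·k2=z(1+4/7z)y_n
  y_{n+1}/y_n = 1 + 7/13z + 6/13z(1+4/7z) = 1 + z + 24/91z²
  so R(z) = 1 + z + 24/91z².

Need |R(x)|<1, x<0.
x=-1.26: |R|=0.1587
R=1: x+24/91x²=0 ⇒ x=−91/24=-3.7917; min R=1−1/(4·24/91)=0.0521>−1
Confirm numerically:
  x=-3.473: |R|=0.70812 <1
  x=-2.987: |R|=0.36610 <1
  x=-2.856: |R|=0.29523 <1
  x=-1.542: |R|=0.08510 <1
  x=-4.249: |R|=1.51249 >1
  x=-4.231: |R|=1.49024 >1
Interval (-3.7917, 0).

z* = -3.7917.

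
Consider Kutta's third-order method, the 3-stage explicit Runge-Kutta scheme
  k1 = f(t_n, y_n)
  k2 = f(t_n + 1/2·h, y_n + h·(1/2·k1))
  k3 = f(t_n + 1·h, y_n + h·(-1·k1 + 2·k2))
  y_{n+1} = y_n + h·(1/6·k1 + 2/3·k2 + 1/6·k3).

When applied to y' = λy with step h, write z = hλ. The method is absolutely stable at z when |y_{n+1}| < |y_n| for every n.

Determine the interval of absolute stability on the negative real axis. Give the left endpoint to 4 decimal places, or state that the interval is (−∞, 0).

On y'=λy, z=hλ:
  order 3, 3-stage ⇒ R(z)=1+z+z^2/2+z^3/6
  (e.g. R(-0.59)=0.54982, |R|=0.54982)

Find x<0 with |R(x)|<1.
x=-0.59: |R|=0.5498
|R(-2.79)|=1.5176 |R(-1.2)|=0.2320
Bisect:
  x_lo=-2.9109 |R|=1.7851  x_hi=-0.0921 |R|=0.9120
  mid=-1.50150 |R|=0.06156 →hi
  mid=-2.20620 |R|=0.56226 →hi
  mid=-2.55855 |R|=1.07692 →lo
  mid=-2.38238 |R|=0.79814 →hi
  mid=-2.47047 |R|=0.93182 →hi
  mid=-2.51451 |R|=1.00290 →lo
  mid=-2.49249 |R|=0.96700 →hi
  ...
  [-2.51279,-2.51262] ⇒ x*=-2.5127
So |R|<1 on (-2.5127, 0).

z∈(-2.5127,0).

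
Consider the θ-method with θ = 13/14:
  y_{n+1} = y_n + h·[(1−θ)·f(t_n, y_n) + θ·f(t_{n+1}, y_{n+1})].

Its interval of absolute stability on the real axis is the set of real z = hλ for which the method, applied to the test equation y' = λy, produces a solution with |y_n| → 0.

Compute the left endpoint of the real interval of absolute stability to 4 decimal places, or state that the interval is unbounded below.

interval (−∞, 0).

With y'=λy (z=hλ):
  y_{n+1} = y_n + z·[1/14·y_n + 13/14·y_{n+1}] ⇒ (1 − 13/14z)y_{n+1} = (1 + 1/14z)y_n
  so R(z) = (1 + 1/14z)/(1 − 13/14z).

Need |R(x)|<1, x<0.
x=-1.4: |R|=0.3913
x=-2: |R|=0.3000
x=-10: |R|=0.0278
x=-100: |R|=0.0654
θ=13/14≥1/2 ⇒ |1+1/14x|<|1−13/14x| ∀x<0 ⇒ stable on all of ℝ⁻.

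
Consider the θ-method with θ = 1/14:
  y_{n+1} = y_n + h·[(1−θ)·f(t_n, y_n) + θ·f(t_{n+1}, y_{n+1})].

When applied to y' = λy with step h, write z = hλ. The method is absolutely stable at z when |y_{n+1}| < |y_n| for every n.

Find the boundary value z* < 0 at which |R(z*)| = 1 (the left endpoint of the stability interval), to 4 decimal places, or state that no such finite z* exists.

left endpoint -2.3333.

With y'=λy (z=hλ):
  y_{n+1} = y_n + z·[13/14·y_n + 1/14·y_{n+1}] ⇒ (1 − 1/14z)y_{n+1} = (1 + 13/14z)y_n
  so R(z) = (1 + 13/14z)/(1 − 1/14z).

Boundary: |R(x)|=1, x<0.
x=-0.62: |R|=0.4063
R=−1: 1+13/14x = −1+1/14x ⇒ -6/7x=2 ⇒ x=2/(-6/7)=-2.3333
Confirm numerically:
  x=-2.139: |R|=0.85551 <1
  x=-2.044: |R|=0.78360 <1
  x=-1.518: |R|=0.36951 <1
  x=-0.985: |R|=0.07975 <1
  x=-2.852: |R|=1.36933 >1
  x=-2.595: |R|=1.18921 >1
  x=-2.421: |R|=1.06406 >1
Interval (-2.3333, 0).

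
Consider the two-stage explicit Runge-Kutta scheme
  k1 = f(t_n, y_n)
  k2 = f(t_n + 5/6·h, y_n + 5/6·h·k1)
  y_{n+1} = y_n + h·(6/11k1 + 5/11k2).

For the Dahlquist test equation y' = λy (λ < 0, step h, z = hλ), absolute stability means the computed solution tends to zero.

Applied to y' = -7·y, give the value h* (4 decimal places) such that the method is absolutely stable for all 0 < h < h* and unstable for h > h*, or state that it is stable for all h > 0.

Set f=λy, z=hλ:
  k1=λy_n ⇒ h·k1=z·y_n;  k2=λ(1+5/6z)y_n ⇒ h·k2=z(1+5/6z)y_n
  y_{n+1}/y_n = 1 + 6/11z + 5/11z(1+5/6z) = 1 + z + 25/66z²
  so R(z) = 1 + z + 25/66z².

Need |R(x)|<1, x<0.
x=-0.64: |R|=0.5152
R=1: x+25/66x²=0 ⇒ x=−66/25=-2.6400; min R=1−1/(4·25/66)=0.3400>−1
Confirm numerically:
  x=-2.048: |R|=0.54075 <1
  x=-1.809: |R|=0.43058 <1
  x=-1.421: |R|=0.34386 <1
  x=-3.230: |R|=1.72186 >1
  x=-3.195: |R|=1.67168 >1
  x=-3.168: |R|=1.63360 >1
Stable set (-2.6400, 0).

(-2.6400,0); λ=-7 ⇒ h* = (66/25)/7 = 0.3771.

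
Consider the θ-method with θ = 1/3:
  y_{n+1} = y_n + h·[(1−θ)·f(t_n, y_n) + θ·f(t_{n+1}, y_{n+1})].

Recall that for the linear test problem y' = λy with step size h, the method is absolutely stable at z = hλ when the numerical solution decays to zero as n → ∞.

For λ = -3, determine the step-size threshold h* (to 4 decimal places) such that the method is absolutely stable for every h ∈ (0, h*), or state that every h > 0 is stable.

(-6.0000,0); λ=-3 ⇒ h* = (6)/3 = 2.0000.

On y'=λy, z=hλ:
  y_{n+1} = y_n + z·[2/3·y_n + 1/3·y_{n+1}] ⇒ (1 − 1/3z)y_{n+1} = (1 + 2/3z)y_n
  R(z) = (1 + 2/3z)/(1 − 1/3z).

Boundary: |R(x)|=1, x<0.
x=-1.18: |R|=0.1531
R=−1: 1+2/3x = −1+1/3x ⇒ -1/3x=2 ⇒ x=2/(-1/3)=-6.0000
Confirm numerically:
  x=-5.708: |R|=0.96647 <1
  x=-5.603: |R|=0.95385 <1
  x=-5.490: |R|=0.93993 <1
  x=-3.596: |R|=0.63554 <1
  x=-6.464: |R|=1.04903 >1
  x=-6.235: |R|=1.02545 >1
  x=-6.163: |R|=1.01779 >1
Stable set (-6.0000, 0).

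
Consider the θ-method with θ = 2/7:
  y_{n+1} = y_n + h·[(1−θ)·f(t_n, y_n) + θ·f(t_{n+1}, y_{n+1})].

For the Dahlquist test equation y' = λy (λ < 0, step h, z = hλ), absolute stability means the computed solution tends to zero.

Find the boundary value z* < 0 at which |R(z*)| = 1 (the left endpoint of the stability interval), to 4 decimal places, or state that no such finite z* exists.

z* = -4.6667.

Set f=λy, z=hλ:
  y_{n+1} = y_n + z·[5/7·y_n + 2/7·y_{n+1}] ⇒ (1 − 2/7z)y_{n+1} = (1 + 5/7z)y_n
  Hence R(z) = (1 + 5/7z)/(1 − 2/7z).

Need |R(x)|<1, x<0.
x=-0.58: |R|=0.5025
R=−1: 1+5/7x = −1+2/7x ⇒ -3/7x=2 ⇒ x=2/(-3/7)=-4.6667
Confirm numerically:
  x=-3.468: |R|=0.74196 <1
  x=-3.026: |R|=0.62289 <1
  x=-2.333: |R|=0.39988 <1
  x=-5.184: |R|=1.08936 >1
  x=-5.039: |R|=1.06541 >1
  x=-4.886: |R|=1.03923 >1
So |R|<1 on (-4.6667, 0).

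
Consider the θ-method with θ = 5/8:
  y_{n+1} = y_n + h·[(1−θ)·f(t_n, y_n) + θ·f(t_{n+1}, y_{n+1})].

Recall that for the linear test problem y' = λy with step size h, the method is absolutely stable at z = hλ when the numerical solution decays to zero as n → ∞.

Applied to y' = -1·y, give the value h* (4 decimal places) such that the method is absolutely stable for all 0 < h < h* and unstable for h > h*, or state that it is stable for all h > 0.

(−∞, 0) — no finite endpoint. Any h>0 works for λ=-1.

On y'=λy, z=hλ:
  y_{n+1} = y_n + z·[3/8·y_n + 5/8·y_{n+1}] ⇒ (1 − 5/8z)y_{n+1} = (1 + 3/8z)y_n
  R(z) = (1 + 3/8z)/(1 − 5/8z).

Boundary: |R(x)|=1, x<0.
x=-1.74: |R|=0.1665
x=-2: |R|=0.1111
x=-10: |R|=0.3793
x=-100: |R|=0.5748
θ=5/8≥1/2 ⇒ |1+3/8x|<|1−5/8x| ∀x<0 ⇒ unbounded interval.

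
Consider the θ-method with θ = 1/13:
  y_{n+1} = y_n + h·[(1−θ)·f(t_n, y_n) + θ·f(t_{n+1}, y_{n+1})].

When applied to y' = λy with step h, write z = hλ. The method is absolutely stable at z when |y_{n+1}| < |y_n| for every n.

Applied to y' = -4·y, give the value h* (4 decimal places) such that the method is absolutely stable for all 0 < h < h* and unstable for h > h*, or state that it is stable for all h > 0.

(-2.3636,0); λ=-4 ⇒ h* = (26/11)/4 = 0.5909.

Set f=λy, z=hλ:
  y_{n+1} = y_n + z·[12/13·y_n + 1/13·y_{n+1}] ⇒ (1 − 1/13z)y_{n+1} = (1 + 12/13z)y_n
  Hence R(z) = (1 + 12/13z)/(1 − 1/13z).

Need |R(x)|<1, x<0.
x=-0.89: |R|=0.1670
R=−1: 1+12/13x = −1+1/13x ⇒ -11/13x=2 ⇒ x=2/(-11/13)=-2.3636
Confirm numerically:
  x=-1.677: |R|=0.48539 <1
  x=-1.444: |R|=0.29964 <1
  x=-1.041: |R|=0.03618 <1
  x=-2.791: |R|=1.29770 >1
  x=-2.696: |R|=1.23293 >1
  x=-2.604: |R|=1.16944 >1
So |R|<1 on (-2.3636, 0).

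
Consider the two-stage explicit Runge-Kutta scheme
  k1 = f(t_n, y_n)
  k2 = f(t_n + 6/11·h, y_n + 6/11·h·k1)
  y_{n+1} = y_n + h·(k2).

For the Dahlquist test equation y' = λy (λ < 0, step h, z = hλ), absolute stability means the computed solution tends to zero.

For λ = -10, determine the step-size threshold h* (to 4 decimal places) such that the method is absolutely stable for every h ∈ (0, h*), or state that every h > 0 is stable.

(-1.8333,0); λ=-10 ⇒ h* = (11/6)/10 = 0.1833.

With y'=λy (z=hλ):
  k1=λy_n ⇒ h·k1=z·y_n;  k2=λ(1+6/11z)y_n ⇒ h·k2=z(1+6/11z)y_n
  y_{n+1}/y_n = 1 + z(1+6/11z) = 1 + z + 6/11z²
  R(z) = 1 + z + 6/11z².

Solve |R(x)|<1 on ℝ⁻.
x=-1.04: |R|=0.5500
R=1: x+6/11x²=0 ⇒ x=−11/6=-1.8333; min R=1−1/(4·6/11)=0.5417>−1
Confirm numerically:
  x=-1.721: |R|=0.89455 <1
  x=-1.291: |R|=0.61810 <1
  x=-0.961: |R|=0.54274 <1
  x=-0.954: |R|=0.54243 <1
  x=-2.368: |R|=1.69059 >1
  x=-2.356: |R|=1.67167 >1
  x=-2.018: |R|=1.20327 >1
So |R|<1 on (-1.8333, 0).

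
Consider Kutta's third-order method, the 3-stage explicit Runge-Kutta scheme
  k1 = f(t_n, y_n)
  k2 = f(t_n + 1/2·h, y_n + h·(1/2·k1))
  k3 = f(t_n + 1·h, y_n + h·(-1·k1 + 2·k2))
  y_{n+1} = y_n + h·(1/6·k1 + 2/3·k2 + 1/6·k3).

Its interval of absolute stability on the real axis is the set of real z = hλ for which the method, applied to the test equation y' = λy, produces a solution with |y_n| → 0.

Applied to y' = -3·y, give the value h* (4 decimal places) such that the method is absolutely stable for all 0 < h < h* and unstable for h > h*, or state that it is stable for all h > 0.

On y'=λy, z=hλ:
  order 3, 3-stage ⇒ R(z)=1+z+z^2/2+z^3/6
  (e.g. R(-0.89)=0.38856, |R|=0.38856)

Solve |R(x)|<1 on ℝ⁻.
x=-0.89: |R|=0.3886
|R(-1.97)|=0.3038 |R(-1.82)|=0.1686 |R(-0.62)|=0.5325
Bisect:
  x_lo=-3.2516 |R|=2.6950  x_hi=-0.2119 |R|=0.8090
  mid=-1.73176 |R|=0.09785 →hi
  mid=-2.49169 |R|=0.96572 →hi
  mid=-2.87166 |R|=1.69527 →lo
  mid=-2.68168 |R|=1.30014 →lo
  mid=-2.58668 |R|=1.12577 →lo
  mid=-2.53919 |R|=1.04401 →lo
  mid=-2.51544 |R|=1.00444 →lo
  mid=-2.50357 |R|=0.98497 →hi
  mid=-2.50950 |R|=0.99468 →hi
  ...
  [-2.51284,-2.51266] ⇒ x*=-2.5127
Interval (-2.5127, 0).

(-2.5127,0); λ=-3 ⇒ h* = 0.8376.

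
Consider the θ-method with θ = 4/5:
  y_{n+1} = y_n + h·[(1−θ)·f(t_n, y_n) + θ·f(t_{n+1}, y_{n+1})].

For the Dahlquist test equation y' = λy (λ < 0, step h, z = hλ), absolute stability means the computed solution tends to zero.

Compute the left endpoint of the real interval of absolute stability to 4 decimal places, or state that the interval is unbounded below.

interval (−∞, 0).

Set f=λy, z=hλ:
  y_{n+1} = y_n + z·[1/5·y_n + 4/5·y_{n+1}] ⇒ (1 − 4/5z)y_{n+1} = (1 + 1/5z)y_n
  R(z) = (1 + 1/5z)/(1 − 4/5z).

Solve |R(x)|<1 on ℝ⁻.
x=-0.52: |R|=0.6328
x=-2: |R|=0.2308
x=-10: |R|=0.1111
x=-100: |R|=0.2346
θ=4/5≥1/2 ⇒ |1+1/5x|<|1−4/5x| ∀x<0 ⇒ interval (−∞,0).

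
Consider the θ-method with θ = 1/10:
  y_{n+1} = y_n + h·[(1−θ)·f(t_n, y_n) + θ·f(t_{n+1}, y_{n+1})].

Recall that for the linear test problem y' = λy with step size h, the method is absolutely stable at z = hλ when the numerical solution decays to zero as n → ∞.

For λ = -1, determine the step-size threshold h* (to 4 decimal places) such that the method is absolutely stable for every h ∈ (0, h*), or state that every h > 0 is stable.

(-2.5000,0); λ=-1 ⇒ h* = (5/2)/1 = 2.5000.

Set f=λy, z=hλ:
  y_{n+1} = y_n + z·[9/10·y_n + 1/10·y_{n+1}] ⇒ (1 − 1/10z)y_{n+1} = (1 + 9/10z)y_n
  R(z) = (1 + 9/10z)/(1 − 1/10z).

Find x<0 with |R(x)|<1.
x=-1.51: |R|=0.3119
R=−1: 1+9/10x = −1+1/10x ⇒ -4/5x=2 ⇒ x=2/(-4/5)=-2.5000
Confirm numerically:
  x=-2.386: |R|=0.92637 <1
  x=-1.877: |R|=0.58037 <1
  x=-1.851: |R|=0.56189 <1
  x=-2.896: |R|=1.24566 >1
  x=-2.849: |R|=1.21729 >1
  x=-2.547: |R|=1.02997 >1
Interval (-2.5000, 0).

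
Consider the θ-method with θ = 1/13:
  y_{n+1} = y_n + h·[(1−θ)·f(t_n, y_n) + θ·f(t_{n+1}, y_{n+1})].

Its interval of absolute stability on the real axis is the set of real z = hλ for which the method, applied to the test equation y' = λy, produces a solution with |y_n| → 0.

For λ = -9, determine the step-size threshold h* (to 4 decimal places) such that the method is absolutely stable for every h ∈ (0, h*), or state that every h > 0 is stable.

(-2.3636,0); λ=-9 ⇒ h* = (26/11)/9 = 0.2626.

With y'=λy (z=hλ):
  y_{n+1} = y_n + z·[12/13·y_n + 1/13·y_{n+1}] ⇒ (1 − 1/13z)y_{n+1} = (1 + 12/13z)y_n
  ⇒ R(z) = (1 + 12/13z)/(1 − 1/13z).

Boundary: |R(x)|=1, x<0.
x=-1.48: |R|=0.3287
R=−1: 1+12/13x = −1+1/13x ⇒ -11/13x=2 ⇒ x=2/(-11/13)=-2.3636
Confirm numerically:
  x=-2.306: |R|=0.95858 <1
  x=-1.620: |R|=0.44049 <1
  x=-1.106: |R|=0.01928 <1
  x=-1.103: |R|=0.01673 <1
  x=-2.827: |R|=1.32204 >1
  x=-2.798: |R|=1.30244 >1
Interval (-2.3636, 0).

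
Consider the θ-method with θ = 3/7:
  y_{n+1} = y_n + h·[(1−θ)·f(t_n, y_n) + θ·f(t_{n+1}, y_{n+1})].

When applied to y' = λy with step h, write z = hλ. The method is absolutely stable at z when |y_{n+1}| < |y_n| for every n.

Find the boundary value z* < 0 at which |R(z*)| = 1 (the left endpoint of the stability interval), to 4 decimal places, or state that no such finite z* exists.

left endpoint -14.0000.

Set f=λy, z=hλ:
  y_{n+1} = y_n + z·[4/7·y_n + 3/7·y_{n+1}] ⇒ (1 − 3/7z)y_{n+1} = (1 + 4/7z)y_n
  Hence R(z) = (1 + 4/7z)/(1 − 3/7z).

Find x<0 with |R(x)|<1.
x=-0.78: |R|=0.4154
R=−1: 1+4/7x = −1+3/7x ⇒ -1/7x=2 ⇒ x=2/(-1/7)=-14.0000
Confirm numerically:
  x=-13.899: |R|=0.99793 <1
  x=-10.906: |R|=0.92210 <1
  x=-6.914: |R|=0.74458 <1
  x=-5.637: |R|=0.65024 <1
  x=-14.227: |R|=1.00457 >1
  x=-14.126: |R|=1.00255 >1
Interval (-14.0000, 0).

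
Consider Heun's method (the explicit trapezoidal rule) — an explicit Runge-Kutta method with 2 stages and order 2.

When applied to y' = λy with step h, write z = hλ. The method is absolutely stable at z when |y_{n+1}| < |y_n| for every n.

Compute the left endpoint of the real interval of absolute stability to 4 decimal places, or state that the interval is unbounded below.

left endpoint -2.0000.

With y'=λy (z=hλ):
  order 2, 2-stage ⇒ R(z)=1+z+z^2/2
  (e.g. R(-0.62)=0.57220, |R|=0.57220)

Need |R(x)|<1, x<0.
x=-0.62: |R|=0.5722
|R(-1.82)|=0.8362 |R(-0.79)|=0.5221 |R(-0.5)|=0.6250
Bisect:
  x_lo=-2.6244 |R|=1.8193  x_hi=-0.2342 |R|=0.7932
  mid=-1.42929 |R|=0.59214 →hi
  mid=-2.02682 |R|=1.02718 →lo
  mid=-1.72806 |R|=0.76503 →hi
  mid=-1.87744 |R|=0.88495 →hi
  mid=-1.95213 |R|=0.95328 →hi
  mid=-1.98948 |R|=0.98953 →hi
  mid=-2.00815 |R|=1.00818 →lo
  ...
  [-2.00013,-1.99998] ⇒ x*=-2.0000
Interval (-2.0000, 0).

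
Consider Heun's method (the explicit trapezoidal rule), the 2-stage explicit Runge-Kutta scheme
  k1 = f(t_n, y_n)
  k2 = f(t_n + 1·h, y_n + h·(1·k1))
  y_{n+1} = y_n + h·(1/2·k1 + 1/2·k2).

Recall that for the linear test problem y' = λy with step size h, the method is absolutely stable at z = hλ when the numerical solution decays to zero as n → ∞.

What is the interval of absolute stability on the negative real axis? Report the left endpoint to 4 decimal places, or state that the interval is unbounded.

With y'=λy (z=hλ):
  order 2, 2-stage ⇒ R(z)=1+z+z^2/2
  (e.g. R(-0.72)=0.53920, |R|=0.53920)

Solve |R(x)|<1 on ℝ⁻.
x=-0.72: |R|=0.5392
|R(-1.45)|=0.6013 |R(-1)|=0.5000 |R(-0.85)|=0.5112
Bisect:
  x_lo=-2.7330 |R|=2.0017  x_hi=-0.1620 |R|=0.8511
  mid=-1.44751 |R|=0.60013 →hi
  mid=-2.09027 |R|=1.09434 →lo
  mid=-1.76889 |R|=0.79560 →hi
  mid=-1.92958 |R|=0.93206 →hi
  mid=-2.00992 |R|=1.00997 →lo
  mid=-1.96975 |R|=0.97021 →hi
  mid=-1.98984 |R|=0.98989 →hi
  mid=-1.99988 |R|=0.99988 →hi
  mid=-2.00490 |R|=1.00491 →lo
  ...
  [-2.00004,-1.99988] ⇒ x*=-2.0000
Interval (-2.0000, 0).

z∈(-2.0000,0).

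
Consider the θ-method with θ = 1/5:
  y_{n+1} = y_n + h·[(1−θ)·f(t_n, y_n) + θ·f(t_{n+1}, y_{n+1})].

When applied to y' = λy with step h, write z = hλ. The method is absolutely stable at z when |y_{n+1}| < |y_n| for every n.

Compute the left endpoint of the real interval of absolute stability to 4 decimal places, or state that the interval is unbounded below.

left endpoint -3.3333.

Set f=λy, z=hλ:
  y_{n+1} = y_n + z·[4/5·y_n + 1/5·y_{n+1}] ⇒ (1 − 1/5z)y_{n+1} = (1 + 4/5z)y_n
  so R(z) = (1 + 4/5z)/(1 − 1/5z).

Find x<0 with |R(x)|<1.
x=-0.76: |R|=0.3403
R=−1: 1+4/5x = −1+1/5x ⇒ -3/5x=2 ⇒ x=2/(-3/5)=-3.3333
Confirm numerically:
  x=-2.787: |R|=0.78952 <1
  x=-2.628: |R|=0.72260 <1
  x=-2.328: |R|=0.58843 <1
  x=-3.801: |R|=1.15941 >1
  x=-3.726: |R|=1.13500 >1
So |R|<1 on (-3.3333, 0).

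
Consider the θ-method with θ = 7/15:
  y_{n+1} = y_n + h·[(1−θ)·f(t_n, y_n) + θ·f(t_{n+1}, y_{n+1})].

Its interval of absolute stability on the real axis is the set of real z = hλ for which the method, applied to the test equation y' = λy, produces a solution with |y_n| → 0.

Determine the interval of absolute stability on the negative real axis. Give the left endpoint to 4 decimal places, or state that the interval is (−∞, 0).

Set f=λy, z=hλ:
  y_{n+1} = y_n + z·[8/15·y_n + 7/15·y_{n+1}] ⇒ (1 − 7/15z)y_{n+1} = (1 + 8/15z)y_n
  ⇒ R(z) = (1 + 8/15z)/(1 − 7/15z).

Boundary: |R(x)|=1, x<0.
x=-0.97: |R|=0.3323
R=−1: 1+8/15x = −1+7/15x ⇒ -1/15x=2 ⇒ x=2/(-1/15)=-30.0000
Confirm numerically:
  x=-25.860: |R|=0.97888 <1
  x=-23.660: |R|=0.96490 <1
  x=-19.681: |R|=0.93245 <1
  x=-12.933: |R|=0.83828 <1
  x=-30.248: |R|=1.00109 >1
  x=-30.195: |R|=1.00086 >1
  x=-30.085: |R|=1.00038 >1
Stable set (-30.0000, 0).

z∈(-30.0000,0).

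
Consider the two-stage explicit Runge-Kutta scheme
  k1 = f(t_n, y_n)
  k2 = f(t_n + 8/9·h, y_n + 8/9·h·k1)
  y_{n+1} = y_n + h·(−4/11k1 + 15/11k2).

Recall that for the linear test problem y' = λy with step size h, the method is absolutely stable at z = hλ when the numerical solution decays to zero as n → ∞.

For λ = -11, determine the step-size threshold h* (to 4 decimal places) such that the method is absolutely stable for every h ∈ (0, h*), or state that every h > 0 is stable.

Set f=λy, z=hλ:
  k1=λy_n ⇒ h·k1=z·y_n;  k2=λ(1+8/9z)y_n ⇒ h·k2=z(1+8/9z)y_n
  y_{n+1}/y_n = 1 − 4/11z + 15/11z(1+8/9z) = 1 + z + 40/33z²
  so R(z) = 1 + z + 40/33z².

Need |R(x)|<1, x<0.
x=-1.6: |R|=2.5030
R=1: x+40/33x²=0 ⇒ x=−33/40=-0.8250; min R=1−1/(4·40/33)=0.7937>−1
Confirm numerically:
  x=-0.774: |R|=0.95215 <1
  x=-0.604: |R|=0.83820 <1
  x=-0.560: |R|=0.82012 <1
  x=-0.523: |R|=0.80855 <1
  x=-1.278: |R|=1.70174 >1
  x=-1.168: |R|=1.48560 >1
  x=-1.136: |R|=1.42824 >1
Stable set (-0.8250, 0).

(-0.8250,0); λ=-11 ⇒ h* = (33/40)/11 = 0.0750.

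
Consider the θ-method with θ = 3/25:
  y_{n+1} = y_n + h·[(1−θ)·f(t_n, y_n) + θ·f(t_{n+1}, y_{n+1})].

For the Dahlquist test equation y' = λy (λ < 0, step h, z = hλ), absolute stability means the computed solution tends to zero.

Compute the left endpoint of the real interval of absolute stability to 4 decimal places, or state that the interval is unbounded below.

Set f=λy, z=hλ:
  y_{n+1} = y_n + z·[22/25·y_n + 3/25·y_{n+1}] ⇒ (1 − 3/25z)y_{n+1} = (1 + 22/25z)y_n
  R(z) = (1 + 22/25z)/(1 − 3/25z).

Need |R(x)|<1, x<0.
x=-0.66: |R|=0.3884
R=−1: 1+22/25x = −1+3/25x ⇒ -19/25x=2 ⇒ x=2/(-19/25)=-2.6316
Confirm numerically:
  x=-2.314: |R|=0.81110 <1
  x=-1.737: |R|=0.43739 <1
  x=-1.129: |R|=0.00571 <1
  x=-3.186: |R|=1.30482 >1
  x=-3.173: |R|=1.29801 >1
  x=-2.934: |R|=1.16999 >1
Stable set (-2.6316, 0).

left endpoint -2.6316.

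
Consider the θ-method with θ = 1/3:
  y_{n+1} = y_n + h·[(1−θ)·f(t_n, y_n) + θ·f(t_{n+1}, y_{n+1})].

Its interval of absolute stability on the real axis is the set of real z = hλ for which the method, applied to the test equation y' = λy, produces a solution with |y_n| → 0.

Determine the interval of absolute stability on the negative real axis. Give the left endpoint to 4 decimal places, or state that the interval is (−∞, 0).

z∈(-6.0000,0).

On y'=λy, z=hλ:
  y_{n+1} = y_n + z·[2/3·y_n + 1/3·y_{n+1}] ⇒ (1 − 1/3z)y_{n+1} = (1 + 2/3z)y_n
  Hence R(z) = (1 + 2/3z)/(1 − 1/3z).

Solve |R(x)|<1 on ℝ⁻.
x=-0.73: |R|=0.4129
R=−1: 1+2/3x = −1+1/3x ⇒ -1/3x=2 ⇒ x=2/(-1/3)=-6.0000
Confirm numerically:
  x=-5.351: |R|=0.92228 <1
  x=-4.406: |R|=0.78477 <1
  x=-2.640: |R|=0.40426 <1
  x=-6.387: |R|=1.04123 >1
  x=-6.081: |R|=1.00892 >1
  x=-6.070: |R|=1.00772 >1
So |R|<1 on (-6.0000, 0).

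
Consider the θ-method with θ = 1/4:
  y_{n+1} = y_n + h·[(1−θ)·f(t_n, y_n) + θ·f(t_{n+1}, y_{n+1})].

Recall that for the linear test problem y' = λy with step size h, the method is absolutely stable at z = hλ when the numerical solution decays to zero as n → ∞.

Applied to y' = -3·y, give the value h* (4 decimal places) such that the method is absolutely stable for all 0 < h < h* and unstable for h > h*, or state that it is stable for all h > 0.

(-4.0000,0); λ=-3 ⇒ h* = (4)/3 = 1.3333.

Test eqn y'=λy, z=hλ:
  y_{n+1} = y_n + z·[3/4·y_n + 1/4·y_{n+1}] ⇒ (1 − 1/4z)y_{n+1} = (1 + 3/4z)y_n
  ⇒ R(z) = (1 + 3/4z)/(1 − 1/4z).

Solve |R(x)|<1 on ℝ⁻.
x=-0.67: |R|=0.4261
R=−1: 1+3/4x = −1+1/4x ⇒ -1/2x=2 ⇒ x=2/(-1/2)=-4.0000
Confirm numerically:
  x=-3.070: |R|=0.73692 <1
  x=-2.594: |R|=0.57355 <1
  x=-2.101: |R|=0.37748 <1
  x=-1.886: |R|=0.28169 <1
  x=-4.260: |R|=1.06295 >1
  x=-4.154: |R|=1.03777 >1
  x=-4.125: |R|=1.03077 >1
So |R|<1 on (-4.0000, 0).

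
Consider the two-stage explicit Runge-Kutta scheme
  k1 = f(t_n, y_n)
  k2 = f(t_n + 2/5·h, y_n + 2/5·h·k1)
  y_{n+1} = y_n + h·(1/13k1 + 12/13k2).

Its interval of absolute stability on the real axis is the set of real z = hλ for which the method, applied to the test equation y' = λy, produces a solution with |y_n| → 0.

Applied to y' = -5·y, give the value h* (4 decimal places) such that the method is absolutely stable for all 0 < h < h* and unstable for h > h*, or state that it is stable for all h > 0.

On y'=λy, z=hλ:
  k1=λy_n ⇒ h·k1=z·y_n;  k2=λ(1+2/5z)y_n ⇒ h·k2=z(1+2/5z)y_n
  y_{n+1}/y_n = 1 + 1/13z + 12/13z(1+2/5z) = 1 + z + 24/65z²
  R(z) = 1 + z + 24/65z².

Find x<0 with |R(x)|<1.
x=-0.62: |R|=0.5219
R=1: x+24/65x²=0 ⇒ x=−65/24=-2.7083; min R=1−1/(4·24/65)=0.3229>−1
Confirm numerically:
  x=-2.489: |R|=0.79843 <1
  x=-2.202: |R|=0.58833 <1
  x=-1.684: |R|=0.36309 <1
  x=-1.646: |R|=0.35436 <1
  x=-3.095: |R|=1.44187 >1
  x=-3.068: |R|=1.40743 >1
  x=-2.793: |R|=1.08731 >1
So |R|<1 on (-2.7083, 0).

(-2.7083,0); λ=-5 ⇒ h* = (65/24)/5 = 0.5417.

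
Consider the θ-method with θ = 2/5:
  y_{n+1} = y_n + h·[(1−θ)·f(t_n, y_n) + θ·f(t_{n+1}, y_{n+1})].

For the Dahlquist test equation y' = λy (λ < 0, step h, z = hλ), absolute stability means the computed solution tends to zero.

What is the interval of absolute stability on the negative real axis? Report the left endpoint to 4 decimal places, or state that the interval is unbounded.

Set f=λy, z=hλ:
  y_{n+1} = y_n + z·[3/5·y_n + 2/5·y_{n+1}] ⇒ (1 − 2/5z)y_{n+1} = (1 + 3/5z)y_n
  so R(z) = (1 + 3/5z)/(1 − 2/5z).

Need |R(x)|<1, x<0.
x=-1.35: |R|=0.1234
R=−1: 1+3/5x = −1+2/5x ⇒ -1/5x=2 ⇒ x=2/(-1/5)=-10.0000
Confirm numerically:
  x=-9.952: |R|=0.99807 <1
  x=-7.621: |R|=0.88247 <1
  x=-6.446: |R|=0.80136 <1
  x=-5.632: |R|=0.73143 <1
  x=-10.534: |R|=1.02048 >1
  x=-10.264: |R|=1.01034 >1
Stable set (-10.0000, 0).

(-10.0000, 0).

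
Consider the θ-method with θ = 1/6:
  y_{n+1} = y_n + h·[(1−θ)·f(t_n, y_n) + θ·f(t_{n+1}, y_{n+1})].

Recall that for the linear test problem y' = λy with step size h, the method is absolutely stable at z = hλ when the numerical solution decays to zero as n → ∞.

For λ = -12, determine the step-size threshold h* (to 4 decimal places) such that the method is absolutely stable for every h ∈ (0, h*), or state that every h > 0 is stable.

(-3.0000,0); λ=-12 ⇒ h* = (3)/12 = 0.2500.

Test eqn y'=λy, z=hλ:
  y_{n+1} = y_n + z·[5/6·y_n + 1/6·y_{n+1}] ⇒ (1 − 1/6z)y_{n+1} = (1 + 5/6z)y_n
  Hence R(z) = (1 + 5/6z)/(1 − 1/6z).

Solve |R(x)|<1 on ℝ⁻.
x=-1.58: |R|=0.2507
R=−1: 1+5/6x = −1+1/6x ⇒ -2/3x=2 ⇒ x=2/(-2/3)=-3.0000
Confirm numerically:
  x=-2.128: |R|=0.57087 <1
  x=-2.033: |R|=0.51849 <1
  x=-1.782: |R|=0.37394 <1
  x=-3.501: |R|=1.21093 >1
  x=-3.392: |R|=1.16695 >1
So |R|<1 on (-3.0000, 0).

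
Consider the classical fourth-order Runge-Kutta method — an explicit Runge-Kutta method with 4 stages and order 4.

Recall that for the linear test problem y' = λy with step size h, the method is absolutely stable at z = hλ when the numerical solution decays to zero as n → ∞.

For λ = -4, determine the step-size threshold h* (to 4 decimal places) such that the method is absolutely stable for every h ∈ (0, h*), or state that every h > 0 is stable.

(-2.7853,0); λ=-4 ⇒ h* = 0.6963.

Test eqn y'=λy, z=hλ:
  order 4, 4-stage ⇒ R(z)=1+z+z^2/2+z^3/6+z^4/24
  (e.g. R(-0.62)=0.53864, |R|=0.53864)

Need |R(x)|<1, x<0.
x=-0.62: |R|=0.5386
|R(-2.07)|=0.3592 |R(-1.81)|=0.2870 |R(-0.95)|=0.3923
Bisect:
  x_lo=-3.6234 |R|=3.1946  x_hi=-0.1543 |R|=0.8570
  mid=-1.88883 |R|=0.30223 →hi
  mid=-2.75611 |R|=0.95688 →hi
  mid=-3.18974 |R|=1.80182 →lo
  mid=-2.97293 |R|=1.32176 →lo
  mid=-2.86452 |R|=1.12616 →lo
  mid=-2.81031 |R|=1.03838 →lo
  mid=-2.78321 |R|=0.99686 →hi
  mid=-2.79676 |R|=1.01743 →lo
  mid=-2.78998 |R|=1.00710 →lo
  ...
  [-2.78533,-2.78511] ⇒ x*=-2.7853
So |R|<1 on (-2.7853, 0).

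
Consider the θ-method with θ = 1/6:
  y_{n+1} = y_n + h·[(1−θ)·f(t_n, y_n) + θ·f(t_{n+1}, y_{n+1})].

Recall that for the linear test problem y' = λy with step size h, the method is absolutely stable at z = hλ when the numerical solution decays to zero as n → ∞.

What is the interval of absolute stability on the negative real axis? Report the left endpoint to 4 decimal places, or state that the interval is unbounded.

z∈(-3.0000,0).

With y'=λy (z=hλ):
  y_{n+1} = y_n + z·[5/6·y_n + 1/6·y_{n+1}] ⇒ (1 − 1/6z)y_{n+1} = (1 + 5/6z)y_n
  Hence R(z) = (1 + 5/6z)/(1 − 1/6z).

Need |R(x)|<1, x<0.
x=-1.74: |R|=0.3488
R=−1: 1+5/6x = −1+1/6x ⇒ -2/3x=2 ⇒ x=2/(-2/3)=-3.0000
Confirm numerically:
  x=-2.655: |R|=0.84055 <1
  x=-2.627: |R|=0.82705 <1
  x=-2.167: |R|=0.59202 <1
  x=-1.466: |R|=0.17814 <1
  x=-3.386: |R|=1.16450 >1
  x=-3.301: |R|=1.12945 >1
  x=-3.036: |R|=1.01594 >1
Interval (-3.0000, 0).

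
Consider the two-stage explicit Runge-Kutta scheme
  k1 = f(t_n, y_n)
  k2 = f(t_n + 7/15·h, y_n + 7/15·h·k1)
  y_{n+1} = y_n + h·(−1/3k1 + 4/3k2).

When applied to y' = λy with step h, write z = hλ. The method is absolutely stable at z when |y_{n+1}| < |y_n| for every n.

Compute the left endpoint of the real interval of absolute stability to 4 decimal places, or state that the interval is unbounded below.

Test eqn y'=λy, z=hλ:
  k1=λy_n ⇒ h·k1=z·y_n;  k2=λ(1+7/15z)y_n ⇒ h·k2=z(1+7/15z)y_n
  y_{n+1}/y_n = 1 − 1/3z + 4/3z(1+7/15z) = 1 + z + 28/45z²
  Hence R(z) = 1 + z + 28/45z².

Boundary: |R(x)|=1, x<0.
x=-0.87: |R|=0.6010
R=1: x+28/45x²=0 ⇒ x=−45/28=-1.6071; min R=1−1/(4·28/45)=0.5982>−1
Confirm numerically:
  x=-1.392: |R|=0.81366 <1
  x=-1.282: |R|=0.74064 <1
  x=-0.765: |R|=0.59914 <1
  x=-0.692: |R|=0.60596 <1
  x=-2.021: |R|=1.52043 >1
  x=-1.713: |R|=1.11283 >1
So |R|<1 on (-1.6071, 0).

left endpoint -1.6071.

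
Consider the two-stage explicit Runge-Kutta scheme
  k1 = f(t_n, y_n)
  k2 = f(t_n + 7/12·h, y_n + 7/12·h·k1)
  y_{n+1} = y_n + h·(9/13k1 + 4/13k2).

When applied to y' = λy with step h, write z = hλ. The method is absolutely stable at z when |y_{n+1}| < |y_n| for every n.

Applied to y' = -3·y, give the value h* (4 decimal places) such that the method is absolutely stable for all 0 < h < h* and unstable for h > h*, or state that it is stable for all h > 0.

(-5.5714,0); λ=-3 ⇒ h* = (39/7)/3 = 1.8571.

On y'=λy, z=hλ:
  k1=λy_n ⇒ h·k1=z·y_n;  k2=λ(1+7/12z)y_n ⇒ h·k2=z(1+7/12z)y_n
  y_{n+1}/y_n = 1 + 9/13z + 4/13z(1+7/12z) = 1 + z + 7/39z²
  so R(z) = 1 + z + 7/39z².

Solve |R(x)|<1 on ℝ⁻.
x=-1.21: |R|=0.0528
R=1: x+7/39x²=0 ⇒ x=−39/7=-5.5714; min R=1−1/(4·7/39)=-0.3929>−1
Confirm numerically:
  x=-5.379: |R|=0.81422 <1
  x=-4.140: |R|=0.06366 <1
  x=-3.454: |R|=0.31270 <1
  x=-2.396: |R|=0.36560 <1
  x=-6.157: |R|=1.64712 >1
  x=-6.000: |R|=1.46154 >1
  x=-5.958: |R|=1.41339 >1
Stable set (-5.5714, 0).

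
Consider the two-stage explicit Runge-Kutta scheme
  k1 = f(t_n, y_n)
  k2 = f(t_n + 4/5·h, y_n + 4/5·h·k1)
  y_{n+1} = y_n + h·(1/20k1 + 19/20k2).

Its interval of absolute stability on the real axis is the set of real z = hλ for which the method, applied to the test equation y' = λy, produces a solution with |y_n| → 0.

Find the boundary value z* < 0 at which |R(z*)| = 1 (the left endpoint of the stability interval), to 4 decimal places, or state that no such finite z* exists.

z* = -1.3158.

Set f=λy, z=hλ:
  k1=λy_n ⇒ h·k1=z·y_n;  k2=λ(1+4/5z)y_n ⇒ h·k2=z(1+4/5z)y_n
  y_{n+1}/y_n = 1 + 1/20z + 19/20z(1+4/5z) = 1 + z + 19/25z²
  so R(z) = 1 + z + 19/25z².

Solve |R(x)|<1 on ℝ⁻.
x=-1.44: |R|=1.1359
R=1: x+19/25x²=0 ⇒ x=−25/19=-1.3158; min R=1−1/(4·19/25)=0.6711>−1
Confirm numerically:
  x=-1.280: |R|=0.96518 <1
  x=-0.958: |R|=0.73950 <1
  x=-0.586: |R|=0.67498 <1
  x=-1.665: |R|=1.44189 >1
  x=-1.505: |R|=1.21642 >1
  x=-1.469: |R|=1.17105 >1
Stable set (-1.3158, 0).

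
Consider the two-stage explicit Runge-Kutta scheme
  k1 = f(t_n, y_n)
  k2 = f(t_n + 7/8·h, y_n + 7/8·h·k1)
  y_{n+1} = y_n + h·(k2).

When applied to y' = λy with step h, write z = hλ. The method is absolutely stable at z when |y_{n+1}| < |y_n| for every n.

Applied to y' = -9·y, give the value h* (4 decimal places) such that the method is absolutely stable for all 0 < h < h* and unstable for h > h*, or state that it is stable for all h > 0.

(-1.1429,0); λ=-9 ⇒ h* = (8/7)/9 = 0.1270.

Test eqn y'=λy, z=hλ:
  k1=λy_n ⇒ h·k1=z·y_n;  k2=λ(1+7/8z)y_n ⇒ h·k2=z(1+7/8z)y_n
  y_{n+1}/y_n = 1 + z(1+7/8z) = 1 + z + 7/8z²
  ⇒ R(z) = 1 + z + 7/8z².

Boundary: |R(x)|=1, x<0.
x=-0.69: |R|=0.7266
R=1: x+7/8x²=0 ⇒ x=−8/7=-1.1429; min R=1−1/(4·7/8)=0.7143>−1
Confirm numerically:
  x=-0.875: |R|=0.79492 <1
  x=-0.487: |R|=0.72052 <1
  x=-0.470: |R|=0.72329 <1
  x=-1.545: |R|=1.54365 >1
  x=-1.271: |R|=1.14251 >1
Interval (-1.1429, 0).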